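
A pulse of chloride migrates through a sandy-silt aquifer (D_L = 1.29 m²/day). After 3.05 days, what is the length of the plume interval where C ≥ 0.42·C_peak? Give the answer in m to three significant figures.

7.39 m

The plume is Gaussian with σ = √(2Dt) = √(2 × 1.29 × 3.05) = 2.805 m.
C/C_peak = exp(−Δx²/(2σ²)) = 0.42 ⇒ Δx = σ·√(−2 ln 0.42) = 2.805 × 1.317 = 3.694 m.
Width = 2Δx = 7.39 m.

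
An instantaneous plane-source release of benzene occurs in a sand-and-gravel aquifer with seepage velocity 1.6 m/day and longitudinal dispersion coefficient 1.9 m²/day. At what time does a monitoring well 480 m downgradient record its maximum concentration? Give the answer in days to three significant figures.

For the 1D instantaneous-source solution, setting ∂C/∂t = 0 at fixed x gives v²t² + 2Dt − x² = 0, so t = (√(D² + v²x²) − D)/v².
√(D² + v²x²) = √(1.9² + 1.6² × 480²) = 768.0; v² = 2.56.
t = (768.0 − 1.9)/2.56 = 299 days (vs. the pure-advection estimate x/v = 300 d).

299 days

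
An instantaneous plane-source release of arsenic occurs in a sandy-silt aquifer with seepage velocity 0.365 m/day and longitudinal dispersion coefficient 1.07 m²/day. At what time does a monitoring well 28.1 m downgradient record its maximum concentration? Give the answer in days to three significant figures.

For the 1D instantaneous-source solution, setting ∂C/∂t = 0 at fixed x gives v²t² + 2Dt − x² = 0, so t = (√(D² + v²x²) − D)/v².
√(D² + v²x²) = √(1.07² + 0.365² × 28.1²) = 10.31; v² = 0.133225.
t = (10.31 − 1.07)/0.133225 = 69.4 days (vs. the pure-advection estimate x/v = 77.0 d).

69.4 days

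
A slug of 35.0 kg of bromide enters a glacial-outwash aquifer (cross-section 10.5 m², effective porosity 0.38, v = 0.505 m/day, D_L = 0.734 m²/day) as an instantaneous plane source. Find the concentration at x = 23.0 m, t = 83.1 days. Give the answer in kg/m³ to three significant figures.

0.0725 kg/m³

For an instantaneous plane source, C(x,t) = M/(n_e·A·√(4πDt)) · exp(−(x−vt)²/(4Dt)), with n_e·A the pore (flow) area.
Plume center vt = 0.505 × 83.1 = 41.9655 m, so the well at 23.0 m is 18.9655 m upgradient of the peak.
√(4πDt) = 27.69 m, giving peak height M/(n_e·A·√(4πDt)) = 35.0/(0.38 × 10.5 × 27.69) = 0.3168 kg/m³.
(x−vt)²/(4Dt) = (-18.9655)²/(4 × 0.734 × 83.1) = 1.474; exp(−1.474) = 0.2290.
C = 0.3168 × 0.2290 = 0.0725 kg/m³.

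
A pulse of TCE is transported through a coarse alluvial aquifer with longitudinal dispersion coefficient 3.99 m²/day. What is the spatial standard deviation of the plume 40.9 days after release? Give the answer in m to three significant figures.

18.1 m

Dispersive spreading gives a Gaussian with σ² = 2Dt; advection only shifts the center.
σ = √(2 × 3.99 × 40.9) = 18.1 m.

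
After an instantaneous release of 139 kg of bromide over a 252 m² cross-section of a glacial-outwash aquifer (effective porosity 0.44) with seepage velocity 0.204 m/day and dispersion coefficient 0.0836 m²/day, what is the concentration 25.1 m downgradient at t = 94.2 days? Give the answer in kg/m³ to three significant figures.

0.0420 kg/m³

For an instantaneous plane source, C(x,t) = M/(n_e·A·√(4πDt)) · exp(−(x−vt)²/(4Dt)), with n_e·A the pore (flow) area.
Plume center vt = 0.204 × 94.2 = 19.2168 m, so the well at 25.1 m is 5.8832 m downgradient of the peak.
√(4πDt) = 9.948 m, giving peak height M/(n_e·A·√(4πDt)) = 139/(0.44 × 252 × 9.948) = 0.1260 kg/m³.
(x−vt)²/(4Dt) = (5.8832)²/(4 × 0.0836 × 94.2) = 1.099; exp(−1.099) = 0.3332.
C = 0.1260 × 0.3332 = 0.0420 kg/m³.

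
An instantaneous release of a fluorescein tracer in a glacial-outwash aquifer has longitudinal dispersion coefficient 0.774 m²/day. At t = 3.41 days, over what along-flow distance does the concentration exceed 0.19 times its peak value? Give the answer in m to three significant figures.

8.37 m

The plume is Gaussian with σ = √(2Dt) = √(2 × 0.774 × 3.41) = 2.298 m.
C/C_peak = exp(−Δx²/(2σ²)) = 0.19 ⇒ Δx = σ·√(−2 ln 0.19) = 2.298 × 1.822 = 4.187 m.
Width = 2Δx = 8.37 m.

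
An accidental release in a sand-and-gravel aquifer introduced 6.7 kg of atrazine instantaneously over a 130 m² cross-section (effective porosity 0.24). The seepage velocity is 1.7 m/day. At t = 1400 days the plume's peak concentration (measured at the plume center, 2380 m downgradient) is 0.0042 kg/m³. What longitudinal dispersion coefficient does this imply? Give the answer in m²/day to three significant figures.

0.149 m²/day

At the plume center C_max = M/(n_e·A·√(4πDt)), so D = M²/(4πt·(n_e·A·C_max)²).
n_e·A·C_max = 0.24 × 130 × 0.0042 = 0.1310 kg/m.
D = 6.7²/(4π × 1400 × 0.1310²) = 0.149 m²/day.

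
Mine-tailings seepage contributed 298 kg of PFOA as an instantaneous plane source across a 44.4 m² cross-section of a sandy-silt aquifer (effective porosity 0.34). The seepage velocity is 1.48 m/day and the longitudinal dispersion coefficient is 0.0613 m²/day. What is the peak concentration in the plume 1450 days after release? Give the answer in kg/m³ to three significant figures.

The peak of an instantaneous 1D plume sits at x = vt; there the Gaussian factor is 1 and C_max = M/(n_e·A·√(4πDt)), where n_e·A is the pore area the mass is dissolved in.
√(4πDt) = √(4π × 0.0613 × 1450) = 33.42 m, so C_max = 298/(0.34 × 44.4 × 33.42) = 0.591 kg/m³.

0.591 kg/m³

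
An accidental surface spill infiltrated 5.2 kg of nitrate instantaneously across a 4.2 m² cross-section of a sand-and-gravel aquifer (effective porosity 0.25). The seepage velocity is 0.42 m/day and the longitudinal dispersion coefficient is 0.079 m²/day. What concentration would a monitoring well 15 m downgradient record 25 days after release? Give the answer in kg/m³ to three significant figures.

For an instantaneous plane source, C(x,t) = M/(n_e·A·√(4πDt)) · exp(−(x−vt)²/(4Dt)), with n_e·A the pore (flow) area.
Plume center vt = 0.42 × 25 = 10.5 m, so the well at 15 m is 4.5 m downgradient of the peak.
√(4πDt) = 4.982 m, giving peak height M/(n_e·A·√(4πDt)) = 5.2/(0.25 × 4.2 × 4.982) = 0.9941 kg/m³.
(x−vt)²/(4Dt) = (4.5)²/(4 × 0.079 × 25) = 2.563; exp(−2.563) = 0.07707.
C = 0.9941 × 0.07707 = 0.0766 kg/m³.

0.0766 kg/m³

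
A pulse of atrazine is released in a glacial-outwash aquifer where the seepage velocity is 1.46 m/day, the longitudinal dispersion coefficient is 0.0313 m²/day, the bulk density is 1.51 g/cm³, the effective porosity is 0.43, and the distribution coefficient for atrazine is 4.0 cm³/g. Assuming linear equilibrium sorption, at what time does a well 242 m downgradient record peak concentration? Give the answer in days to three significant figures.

Retardation factor R = 1 + ρ_b·K_d/n = 1 + 1.51 × 4.0/0.43 = 15.05.
Sorption retards both mechanisms: v_R = v/R = 0.09701 m/day, D_R = D/R = 0.002080 m²/day.
Peak time from v_R²t² + 2D_R t − x² = 0: t = (√(D_R² + v_R²x²) − D_R)/v_R².
√(D_R² + v_R²x²) = √(0.002080² + 0.09701² × 242²) = 23.48; v_R² = 0.009411.
t = (23.48 − 0.002080)/0.009411 = 2490 days.

2490 days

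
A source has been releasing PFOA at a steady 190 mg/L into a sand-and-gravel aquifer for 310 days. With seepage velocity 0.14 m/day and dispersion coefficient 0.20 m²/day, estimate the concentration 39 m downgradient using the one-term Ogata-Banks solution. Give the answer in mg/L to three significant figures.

For a continuous step input, C/C₀ ≈ ½·erfc((x−vt)/(2√(Dt))).
vt = 0.14 × 310 = 43.4 m and 2√(Dt) = 2√(0.20 × 310) = 15.75 m.
Argument (x−vt)/(2√(Dt)) = (39 − 43.4)/15.75 = -0.2794; ½·erfc(-0.2794) = 0.6536.
C = 190 × 0.6536 = 124 mg/L.

124 mg/L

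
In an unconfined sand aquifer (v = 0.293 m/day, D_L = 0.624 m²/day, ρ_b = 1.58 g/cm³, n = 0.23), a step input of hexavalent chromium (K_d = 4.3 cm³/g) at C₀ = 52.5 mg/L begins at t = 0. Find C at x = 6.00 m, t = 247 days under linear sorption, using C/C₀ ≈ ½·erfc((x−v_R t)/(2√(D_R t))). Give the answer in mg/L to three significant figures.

6.65 mg/L

Retardation factor R = 1 + ρ_b·K_d/n = 1 + 1.58 × 4.3/0.23 = 30.54.
Sorption retards both mechanisms: v_R = v/R = 0.009594 m/day, D_R = D/R = 0.02043 m²/day.
v_R·t = 0.009594 × 247 = 2.369718 m; 2√(D_R t) = 4.493 m; argument = (6.00 − 2.369718)/4.493 = 0.8080.
C = C₀ × ½·erfc(0.8080) = 52.5 × 0.1266 = 6.65 mg/L.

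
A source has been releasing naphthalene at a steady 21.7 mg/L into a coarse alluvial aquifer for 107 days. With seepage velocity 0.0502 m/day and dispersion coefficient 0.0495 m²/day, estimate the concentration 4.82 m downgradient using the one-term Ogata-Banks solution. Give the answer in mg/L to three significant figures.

For a continuous step input, C/C₀ ≈ ½·erfc((x−vt)/(2√(Dt))).
vt = 0.0502 × 107 = 5.3714 m and 2√(Dt) = 2√(0.0495 × 107) = 4.603 m.
Argument (x−vt)/(2√(Dt)) = (4.82 − 5.3714)/4.603 = -0.1198; ½·erfc(-0.1198) = 0.5673.
C = 21.7 × 0.5673 = 12.3 mg/L.

12.3 mg/L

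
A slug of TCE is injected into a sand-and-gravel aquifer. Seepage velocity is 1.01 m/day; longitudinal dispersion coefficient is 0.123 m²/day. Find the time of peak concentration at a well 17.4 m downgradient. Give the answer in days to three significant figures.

For the 1D instantaneous-source solution, setting ∂C/∂t = 0 at fixed x gives v²t² + 2Dt − x² = 0, so t = (√(D² + v²x²) − D)/v².
√(D² + v²x²) = √(0.123² + 1.01² × 17.4²) = 17.57; v² = 1.0201.
t = (17.57 − 0.123)/1.0201 = 17.1 days (vs. the pure-advection estimate x/v = 17.2 d).

17.1 days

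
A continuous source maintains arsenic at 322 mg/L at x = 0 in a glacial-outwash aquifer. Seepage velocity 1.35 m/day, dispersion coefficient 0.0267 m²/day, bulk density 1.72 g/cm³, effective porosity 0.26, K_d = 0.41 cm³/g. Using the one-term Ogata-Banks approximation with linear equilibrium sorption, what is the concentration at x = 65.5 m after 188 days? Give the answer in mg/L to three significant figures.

Retardation factor R = 1 + ρ_b·K_d/n = 1 + 1.72 × 0.41/0.26 = 3.712.
Sorption retards both mechanisms: v_R = v/R = 0.3637 m/day, D_R = D/R = 0.007193 m²/day.
v_R·t = 0.3637 × 188 = 68.3756 m; 2√(D_R t) = 2.326 m; argument = (65.5 − 68.3756)/2.326 = -1.236.
C = C₀ × ½·erfc(-1.236) = 322 × 0.9598 = 309 mg/L.

309 mg/L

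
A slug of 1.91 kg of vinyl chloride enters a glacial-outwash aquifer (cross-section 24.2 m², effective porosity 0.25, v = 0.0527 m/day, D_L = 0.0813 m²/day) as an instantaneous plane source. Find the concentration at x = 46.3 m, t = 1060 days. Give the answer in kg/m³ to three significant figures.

0.00736 kg/m³

For an instantaneous plane source, C(x,t) = M/(n_e·A·√(4πDt)) · exp(−(x−vt)²/(4Dt)), with n_e·A the pore (flow) area.
Plume center vt = 0.0527 × 1060 = 55.862 m, so the well at 46.3 m is 9.562 m upgradient of the peak.
√(4πDt) = 32.91 m, giving peak height M/(n_e·A·√(4πDt)) = 1.91/(0.25 × 24.2 × 32.91) = 0.009593 kg/m³.
(x−vt)²/(4Dt) = (-9.562)²/(4 × 0.0813 × 1060) = 0.2652; exp(−0.2652) = 0.7671.
C = 0.009593 × 0.7671 = 0.00736 kg/m³.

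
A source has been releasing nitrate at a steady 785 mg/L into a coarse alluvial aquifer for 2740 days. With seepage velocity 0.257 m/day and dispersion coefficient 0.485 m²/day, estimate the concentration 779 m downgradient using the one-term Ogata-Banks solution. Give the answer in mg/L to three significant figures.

For a continuous step input, C/C₀ ≈ ½·erfc((x−vt)/(2√(Dt))).
vt = 0.257 × 2740 = 704.18 m and 2√(Dt) = 2√(0.485 × 2740) = 72.91 m.
Argument (x−vt)/(2√(Dt)) = (779 − 704.18)/72.91 = 1.026; ½·erfc(1.026) = 0.07339.
C = 785 × 0.07339 = 57.6 mg/L.

57.6 mg/L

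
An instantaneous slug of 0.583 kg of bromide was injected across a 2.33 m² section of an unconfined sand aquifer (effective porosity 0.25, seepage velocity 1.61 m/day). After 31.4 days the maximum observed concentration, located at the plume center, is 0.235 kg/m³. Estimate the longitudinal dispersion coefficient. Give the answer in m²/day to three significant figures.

0.0460 m²/day

At the plume center C_max = M/(n_e·A·√(4πDt)), so D = M²/(4πt·(n_e·A·C_max)²).
n_e·A·C_max = 0.25 × 2.33 × 0.235 = 0.1369 kg/m.
D = 0.583²/(4π × 31.4 × 0.1369²) = 0.0460 m²/day.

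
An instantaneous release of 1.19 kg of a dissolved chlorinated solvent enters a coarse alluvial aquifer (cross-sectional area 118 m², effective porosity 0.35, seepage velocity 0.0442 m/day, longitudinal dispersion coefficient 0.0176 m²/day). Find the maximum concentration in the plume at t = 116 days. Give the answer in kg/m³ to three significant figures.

The peak of an instantaneous 1D plume sits at x = vt; there the Gaussian factor is 1 and C_max = M/(n_e·A·√(4πDt)), where n_e·A is the pore area the mass is dissolved in.
√(4πDt) = √(4π × 0.0176 × 116) = 5.065 m, so C_max = 1.19/(0.35 × 118 × 5.065) = 0.00569 kg/m³.

0.00569 kg/m³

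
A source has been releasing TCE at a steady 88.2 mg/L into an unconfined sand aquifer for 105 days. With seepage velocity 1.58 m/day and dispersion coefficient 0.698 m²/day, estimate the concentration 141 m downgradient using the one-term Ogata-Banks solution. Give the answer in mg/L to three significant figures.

86.4 mg/L

For a continuous step input, C/C₀ ≈ ½·erfc((x−vt)/(2√(Dt))).
vt = 1.58 × 105 = 165.9 m and 2√(Dt) = 2√(0.698 × 105) = 17.12 m.
Argument (x−vt)/(2√(Dt)) = (141 − 165.9)/17.12 = -1.454; ½·erfc(-1.454) = 0.9801.
C = 88.2 × 0.9801 = 86.4 mg/L.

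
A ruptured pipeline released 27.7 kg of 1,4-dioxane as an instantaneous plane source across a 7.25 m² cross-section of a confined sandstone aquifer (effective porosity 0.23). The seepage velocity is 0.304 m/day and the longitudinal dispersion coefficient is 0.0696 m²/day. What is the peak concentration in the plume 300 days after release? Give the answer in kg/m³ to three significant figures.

1.03 kg/m³

The peak of an instantaneous 1D plume sits at x = vt; there the Gaussian factor is 1 and C_max = M/(n_e·A·√(4πDt)), where n_e·A is the pore area the mass is dissolved in.
√(4πDt) = √(4π × 0.0696 × 300) = 16.20 m, so C_max = 27.7/(0.23 × 7.25 × 16.20) = 1.03 kg/m³.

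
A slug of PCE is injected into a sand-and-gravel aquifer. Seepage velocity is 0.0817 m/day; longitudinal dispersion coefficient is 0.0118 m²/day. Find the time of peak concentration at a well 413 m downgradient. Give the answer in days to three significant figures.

For the 1D instantaneous-source solution, setting ∂C/∂t = 0 at fixed x gives v²t² + 2Dt − x² = 0, so t = (√(D² + v²x²) − D)/v².
√(D² + v²x²) = √(0.0118² + 0.0817² × 413²) = 33.74; v² = 0.00667489.
t = (33.74 − 0.0118)/0.00667489 = 5050 days (vs. the pure-advection estimate x/v = 5060 d).

5050 days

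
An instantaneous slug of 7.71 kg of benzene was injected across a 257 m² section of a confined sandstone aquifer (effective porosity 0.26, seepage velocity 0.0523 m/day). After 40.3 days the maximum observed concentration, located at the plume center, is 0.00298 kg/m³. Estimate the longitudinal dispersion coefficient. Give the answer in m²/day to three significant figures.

At the plume center C_max = M/(n_e·A·√(4πDt)), so D = M²/(4πt·(n_e·A·C_max)²).
n_e·A·C_max = 0.26 × 257 × 0.00298 = 0.1991 kg/m.
D = 7.71²/(4π × 40.3 × 0.1991²) = 2.96 m²/day.

2.96 m²/day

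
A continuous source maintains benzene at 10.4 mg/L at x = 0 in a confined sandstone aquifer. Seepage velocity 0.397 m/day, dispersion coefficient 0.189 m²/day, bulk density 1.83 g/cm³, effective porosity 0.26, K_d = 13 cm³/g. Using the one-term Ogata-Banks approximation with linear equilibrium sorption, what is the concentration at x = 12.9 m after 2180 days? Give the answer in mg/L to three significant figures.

1.22 mg/L

Retardation factor R = 1 + ρ_b·K_d/n = 1 + 1.83 × 13/0.26 = 92.50.
Sorption retards both mechanisms: v_R = v/R = 0.004292 m/day, D_R = D/R = 0.002043 m²/day.
v_R·t = 0.004292 × 2180 = 9.35656 m; 2√(D_R t) = 4.221 m; argument = (12.9 − 9.35656)/4.221 = 0.8395.
C = C₀ × ½·erfc(0.8395) = 10.4 × 0.1176 = 1.22 mg/L.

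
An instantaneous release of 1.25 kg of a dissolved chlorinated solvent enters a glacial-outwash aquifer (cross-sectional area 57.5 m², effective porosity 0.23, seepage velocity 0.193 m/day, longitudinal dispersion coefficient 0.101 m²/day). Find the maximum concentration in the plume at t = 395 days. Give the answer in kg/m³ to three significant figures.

The peak of an instantaneous 1D plume sits at x = vt; there the Gaussian factor is 1 and C_max = M/(n_e·A·√(4πDt)), where n_e·A is the pore area the mass is dissolved in.
√(4πDt) = √(4π × 0.101 × 395) = 22.39 m, so C_max = 1.25/(0.23 × 57.5 × 22.39) = 0.00422 kg/m³.

0.00422 kg/m³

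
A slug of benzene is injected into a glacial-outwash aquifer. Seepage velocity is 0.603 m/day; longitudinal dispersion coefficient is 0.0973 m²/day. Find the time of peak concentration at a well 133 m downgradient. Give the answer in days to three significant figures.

220 days

For the 1D instantaneous-source solution, setting ∂C/∂t = 0 at fixed x gives v²t² + 2Dt − x² = 0, so t = (√(D² + v²x²) − D)/v².
√(D² + v²x²) = √(0.0973² + 0.603² × 133²) = 80.20; v² = 0.363609.
t = (80.20 − 0.0973)/0.363609 = 220 days (vs. the pure-advection estimate x/v = 221 d).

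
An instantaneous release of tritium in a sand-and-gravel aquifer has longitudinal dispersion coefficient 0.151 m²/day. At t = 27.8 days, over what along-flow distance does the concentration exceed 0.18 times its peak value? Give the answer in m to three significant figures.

The plume is Gaussian with σ = √(2Dt) = √(2 × 0.151 × 27.8) = 2.898 m.
C/C_peak = exp(−Δx²/(2σ²)) = 0.18 ⇒ Δx = σ·√(−2 ln 0.18) = 2.898 × 1.852 = 5.367 m.
Width = 2Δx = 10.7 m.

10.7 m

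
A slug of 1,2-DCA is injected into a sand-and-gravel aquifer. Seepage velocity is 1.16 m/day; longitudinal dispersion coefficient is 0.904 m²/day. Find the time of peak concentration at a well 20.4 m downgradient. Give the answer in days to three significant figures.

For the 1D instantaneous-source solution, setting ∂C/∂t = 0 at fixed x gives v²t² + 2Dt − x² = 0, so t = (√(D² + v²x²) − D)/v².
√(D² + v²x²) = √(0.904² + 1.16² × 20.4²) = 23.68; v² = 1.3456.
t = (23.68 − 0.904)/1.3456 = 16.9 days (vs. the pure-advection estimate x/v = 17.6 d).

16.9 days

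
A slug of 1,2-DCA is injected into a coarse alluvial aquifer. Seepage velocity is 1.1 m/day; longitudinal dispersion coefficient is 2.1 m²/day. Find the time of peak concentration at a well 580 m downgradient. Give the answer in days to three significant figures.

526 days

For the 1D instantaneous-source solution, setting ∂C/∂t = 0 at fixed x gives v²t² + 2Dt − x² = 0, so t = (√(D² + v²x²) − D)/v².
√(D² + v²x²) = √(2.1² + 1.1² × 580²) = 638.0; v² = 1.21.
t = (638.0 − 2.1)/1.21 = 526 days (vs. the pure-advection estimate x/v = 527 d).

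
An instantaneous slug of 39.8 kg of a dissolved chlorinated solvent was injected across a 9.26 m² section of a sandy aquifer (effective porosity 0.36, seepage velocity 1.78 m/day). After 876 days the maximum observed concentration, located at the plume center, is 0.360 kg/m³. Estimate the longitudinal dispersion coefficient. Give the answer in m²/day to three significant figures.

0.0999 m²/day

At the plume center C_max = M/(n_e·A·√(4πDt)), so D = M²/(4πt·(n_e·A·C_max)²).
n_e·A·C_max = 0.36 × 9.26 × 0.360 = 1.200 kg/m.
D = 39.8²/(4π × 876 × 1.200²) = 0.0999 m²/day.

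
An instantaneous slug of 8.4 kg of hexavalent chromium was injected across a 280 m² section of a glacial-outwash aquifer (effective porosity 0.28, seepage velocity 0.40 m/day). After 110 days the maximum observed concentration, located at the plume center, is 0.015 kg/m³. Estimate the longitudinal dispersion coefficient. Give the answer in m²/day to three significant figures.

At the plume center C_max = M/(n_e·A·√(4πDt)), so D = M²/(4πt·(n_e·A·C_max)²).
n_e·A·C_max = 0.28 × 280 × 0.015 = 1.176 kg/m.
D = 8.4²/(4π × 110 × 1.176²) = 0.0369 m²/day.

0.0369 m²/day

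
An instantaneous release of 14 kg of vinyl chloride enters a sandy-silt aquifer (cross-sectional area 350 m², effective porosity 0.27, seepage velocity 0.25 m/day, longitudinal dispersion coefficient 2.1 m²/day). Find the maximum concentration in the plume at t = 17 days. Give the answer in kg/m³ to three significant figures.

0.00699 kg/m³

The peak of an instantaneous 1D plume sits at x = vt; there the Gaussian factor is 1 and C_max = M/(n_e·A·√(4πDt)), where n_e·A is the pore area the mass is dissolved in.
√(4πDt) = √(4π × 2.1 × 17) = 21.18 m, so C_max = 14/(0.27 × 350 × 21.18) = 0.00699 kg/m³.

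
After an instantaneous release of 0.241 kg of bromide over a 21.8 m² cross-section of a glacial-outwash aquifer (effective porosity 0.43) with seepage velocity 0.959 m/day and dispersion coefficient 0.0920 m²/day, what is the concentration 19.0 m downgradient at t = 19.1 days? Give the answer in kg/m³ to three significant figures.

For an instantaneous plane source, C(x,t) = M/(n_e·A·√(4πDt)) · exp(−(x−vt)²/(4Dt)), with n_e·A the pore (flow) area.
Plume center vt = 0.959 × 19.1 = 18.3169 m, so the well at 19.0 m is 0.6831 m downgradient of the peak.
√(4πDt) = 4.699 m, giving peak height M/(n_e·A·√(4πDt)) = 0.241/(0.43 × 21.8 × 4.699) = 0.005471 kg/m³.
(x−vt)²/(4Dt) = (0.6831)²/(4 × 0.0920 × 19.1) = 0.06639; exp(−0.06639) = 0.9358.
C = 0.005471 × 0.9358 = 0.00512 kg/m³.

0.00512 kg/m³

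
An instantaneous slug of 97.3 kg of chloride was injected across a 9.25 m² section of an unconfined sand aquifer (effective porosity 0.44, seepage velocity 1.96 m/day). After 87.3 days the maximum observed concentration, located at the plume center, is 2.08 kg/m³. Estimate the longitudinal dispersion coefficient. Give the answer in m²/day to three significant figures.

0.120 m²/day

At the plume center C_max = M/(n_e·A·√(4πDt)), so D = M²/(4πt·(n_e·A·C_max)²).
n_e·A·C_max = 0.44 × 9.25 × 2.08 = 8.466 kg/m.
D = 97.3²/(4π × 87.3 × 8.466²) = 0.120 m²/day.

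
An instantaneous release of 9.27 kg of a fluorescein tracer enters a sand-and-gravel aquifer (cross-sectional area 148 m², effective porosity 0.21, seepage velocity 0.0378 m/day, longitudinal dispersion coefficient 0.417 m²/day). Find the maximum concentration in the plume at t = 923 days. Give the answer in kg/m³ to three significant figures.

The peak of an instantaneous 1D plume sits at x = vt; there the Gaussian factor is 1 and C_max = M/(n_e·A·√(4πDt)), where n_e·A is the pore area the mass is dissolved in.
√(4πDt) = √(4π × 0.417 × 923) = 69.55 m, so C_max = 9.27/(0.21 × 148 × 69.55) = 0.00429 kg/m³.

0.00429 kg/m³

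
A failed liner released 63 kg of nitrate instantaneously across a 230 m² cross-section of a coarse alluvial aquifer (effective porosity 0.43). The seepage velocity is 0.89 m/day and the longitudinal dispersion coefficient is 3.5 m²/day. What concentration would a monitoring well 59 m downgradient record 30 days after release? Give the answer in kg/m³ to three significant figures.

0.00146 kg/m³

For an instantaneous plane source, C(x,t) = M/(n_e·A·√(4πDt)) · exp(−(x−vt)²/(4Dt)), with n_e·A the pore (flow) area.
Plume center vt = 0.89 × 30 = 26.7 m, so the well at 59 m is 32.3 m downgradient of the peak.
√(4πDt) = 36.32 m, giving peak height M/(n_e·A·√(4πDt)) = 63/(0.43 × 230 × 36.32) = 0.01754 kg/m³.
(x−vt)²/(4Dt) = (32.3)²/(4 × 3.5 × 30) = 2.484; exp(−2.484) = 0.08341.
C = 0.01754 × 0.08341 = 0.00146 kg/m³.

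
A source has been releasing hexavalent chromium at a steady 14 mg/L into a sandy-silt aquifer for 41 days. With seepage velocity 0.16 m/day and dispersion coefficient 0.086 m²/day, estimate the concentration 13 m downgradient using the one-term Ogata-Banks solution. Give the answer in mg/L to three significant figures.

0.107 mg/L

For a continuous step input, C/C₀ ≈ ½·erfc((x−vt)/(2√(Dt))).
vt = 0.16 × 41 = 6.56 m and 2√(Dt) = 2√(0.086 × 41) = 3.756 m.
Argument (x−vt)/(2√(Dt)) = (13 − 6.56)/3.756 = 1.715; ½·erfc(1.715) = 0.007646.
C = 14 × 0.007646 = 0.107 mg/L.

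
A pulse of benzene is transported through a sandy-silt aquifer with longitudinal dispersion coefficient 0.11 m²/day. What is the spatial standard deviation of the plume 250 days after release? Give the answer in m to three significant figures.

Dispersive spreading gives a Gaussian with σ² = 2Dt; advection only shifts the center.
σ = √(2 × 0.11 × 250) = 7.42 m.

7.42 m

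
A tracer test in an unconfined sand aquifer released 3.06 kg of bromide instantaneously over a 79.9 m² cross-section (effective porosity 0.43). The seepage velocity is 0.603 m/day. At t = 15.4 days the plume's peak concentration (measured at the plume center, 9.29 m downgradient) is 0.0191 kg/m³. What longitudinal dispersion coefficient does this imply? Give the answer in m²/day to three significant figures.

At the plume center C_max = M/(n_e·A·√(4πDt)), so D = M²/(4πt·(n_e·A·C_max)²).
n_e·A·C_max = 0.43 × 79.9 × 0.0191 = 0.6562 kg/m.
D = 3.06²/(4π × 15.4 × 0.6562²) = 0.112 m²/day.

0.112 m²/day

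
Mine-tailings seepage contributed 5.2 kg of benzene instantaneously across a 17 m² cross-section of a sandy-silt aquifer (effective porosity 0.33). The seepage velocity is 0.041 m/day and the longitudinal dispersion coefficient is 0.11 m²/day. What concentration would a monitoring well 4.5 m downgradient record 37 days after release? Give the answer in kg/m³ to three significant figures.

For an instantaneous plane source, C(x,t) = M/(n_e·A·√(4πDt)) · exp(−(x−vt)²/(4Dt)), with n_e·A the pore (flow) area.
Plume center vt = 0.041 × 37 = 1.517 m, so the well at 4.5 m is 2.983 m downgradient of the peak.
√(4πDt) = 7.152 m, giving peak height M/(n_e·A·√(4πDt)) = 5.2/(0.33 × 17 × 7.152) = 0.1296 kg/m³.
(x−vt)²/(4Dt) = (2.983)²/(4 × 0.11 × 37) = 0.5466; exp(−0.5466) = 0.5789.
C = 0.1296 × 0.5789 = 0.0750 kg/m³.

0.0750 kg/m³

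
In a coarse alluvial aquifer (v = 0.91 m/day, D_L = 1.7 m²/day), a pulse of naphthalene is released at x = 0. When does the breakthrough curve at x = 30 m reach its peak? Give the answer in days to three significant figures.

31.0 days

For the 1D instantaneous-source solution, setting ∂C/∂t = 0 at fixed x gives v²t² + 2Dt − x² = 0, so t = (√(D² + v²x²) − D)/v².
√(D² + v²x²) = √(1.7² + 0.91² × 30²) = 27.35; v² = 0.8281.
t = (27.35 − 1.7)/0.8281 = 31.0 days (vs. the pure-advection estimate x/v = 33.0 d).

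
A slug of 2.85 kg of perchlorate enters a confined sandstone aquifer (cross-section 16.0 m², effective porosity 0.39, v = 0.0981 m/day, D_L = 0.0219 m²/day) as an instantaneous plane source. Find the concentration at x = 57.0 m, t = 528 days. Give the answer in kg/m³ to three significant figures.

0.0211 kg/m³

For an instantaneous plane source, C(x,t) = M/(n_e·A·√(4πDt)) · exp(−(x−vt)²/(4Dt)), with n_e·A the pore (flow) area.
Plume center vt = 0.0981 × 528 = 51.7968 m, so the well at 57.0 m is 5.2032 m downgradient of the peak.
√(4πDt) = 12.05 m, giving peak height M/(n_e·A·√(4πDt)) = 2.85/(0.39 × 16.0 × 12.05) = 0.03790 kg/m³.
(x−vt)²/(4Dt) = (5.2032)²/(4 × 0.0219 × 528) = 0.5853; exp(−0.5853) = 0.5569.
C = 0.03790 × 0.5569 = 0.0211 kg/m³.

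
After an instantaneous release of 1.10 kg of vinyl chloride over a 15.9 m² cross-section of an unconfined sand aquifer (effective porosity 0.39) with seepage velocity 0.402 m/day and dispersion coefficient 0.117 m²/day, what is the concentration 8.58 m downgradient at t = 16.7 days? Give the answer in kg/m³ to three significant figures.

0.0229 kg/m³

For an instantaneous plane source, C(x,t) = M/(n_e·A·√(4πDt)) · exp(−(x−vt)²/(4Dt)), with n_e·A the pore (flow) area.
Plume center vt = 0.402 × 16.7 = 6.7134 m, so the well at 8.58 m is 1.8666 m downgradient of the peak.
√(4πDt) = 4.955 m, giving peak height M/(n_e·A·√(4πDt)) = 1.10/(0.39 × 15.9 × 4.955) = 0.03580 kg/m³.
(x−vt)²/(4Dt) = (1.8666)²/(4 × 0.117 × 16.7) = 0.4458; exp(−0.4458) = 0.6403.
C = 0.03580 × 0.6403 = 0.0229 kg/m³.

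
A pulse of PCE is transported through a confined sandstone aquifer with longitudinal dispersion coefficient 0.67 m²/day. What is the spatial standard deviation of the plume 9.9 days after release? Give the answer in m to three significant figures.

3.64 m

Dispersive spreading gives a Gaussian with σ² = 2Dt; advection only shifts the center.
σ = √(2 × 0.67 × 9.9) = 3.64 m.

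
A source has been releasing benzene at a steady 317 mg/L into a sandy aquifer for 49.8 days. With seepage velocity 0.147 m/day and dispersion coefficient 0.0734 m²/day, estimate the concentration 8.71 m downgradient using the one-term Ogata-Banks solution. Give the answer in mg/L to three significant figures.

96.3 mg/L

For a continuous step input, C/C₀ ≈ ½·erfc((x−vt)/(2√(Dt))).
vt = 0.147 × 49.8 = 7.3206 m and 2√(Dt) = 2√(0.0734 × 49.8) = 3.824 m.
Argument (x−vt)/(2√(Dt)) = (8.71 − 7.3206)/3.824 = 0.3633; ½·erfc(0.3633) = 0.3037.
C = 317 × 0.3037 = 96.3 mg/L.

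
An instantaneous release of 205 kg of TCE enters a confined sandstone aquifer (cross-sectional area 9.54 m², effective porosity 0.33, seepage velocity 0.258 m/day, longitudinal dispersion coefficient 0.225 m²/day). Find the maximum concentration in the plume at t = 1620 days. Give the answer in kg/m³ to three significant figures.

The peak of an instantaneous 1D plume sits at x = vt; there the Gaussian factor is 1 and C_max = M/(n_e·A·√(4πDt)), where n_e·A is the pore area the mass is dissolved in.
√(4πDt) = √(4π × 0.225 × 1620) = 67.68 m, so C_max = 205/(0.33 × 9.54 × 67.68) = 0.962 kg/m³.

0.962 kg/m³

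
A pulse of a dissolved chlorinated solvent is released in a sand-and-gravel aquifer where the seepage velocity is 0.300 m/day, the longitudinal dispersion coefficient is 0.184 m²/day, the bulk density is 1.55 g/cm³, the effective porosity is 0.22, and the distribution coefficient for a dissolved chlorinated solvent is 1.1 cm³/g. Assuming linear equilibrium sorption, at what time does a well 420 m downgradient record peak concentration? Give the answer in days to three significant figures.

12200 days

Retardation factor R = 1 + ρ_b·K_d/n = 1 + 1.55 × 1.1/0.22 = 8.750.
Sorption retards both mechanisms: v_R = v/R = 0.03429 m/day, D_R = D/R = 0.02103 m²/day.
Peak time from v_R²t² + 2D_R t − x² = 0: t = (√(D_R² + v_R²x²) − D_R)/v_R².
√(D_R² + v_R²x²) = √(0.02103² + 0.03429² × 420²) = 14.40; v_R² = 0.001176.
t = (14.40 − 0.02103)/0.001176 = 12200 days.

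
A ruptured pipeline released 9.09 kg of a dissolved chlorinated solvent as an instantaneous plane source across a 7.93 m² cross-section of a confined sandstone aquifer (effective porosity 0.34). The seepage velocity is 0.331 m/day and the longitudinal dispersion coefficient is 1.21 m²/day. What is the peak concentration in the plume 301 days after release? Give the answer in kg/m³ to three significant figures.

The peak of an instantaneous 1D plume sits at x = vt; there the Gaussian factor is 1 and C_max = M/(n_e·A·√(4πDt)), where n_e·A is the pore area the mass is dissolved in.
√(4πDt) = √(4π × 1.21 × 301) = 67.65 m, so C_max = 9.09/(0.34 × 7.93 × 67.65) = 0.0498 kg/m³.

0.0498 kg/m³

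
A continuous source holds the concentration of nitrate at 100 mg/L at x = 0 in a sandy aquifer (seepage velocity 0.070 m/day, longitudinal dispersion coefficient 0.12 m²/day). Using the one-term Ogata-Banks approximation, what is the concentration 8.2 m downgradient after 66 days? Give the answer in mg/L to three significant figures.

For a continuous step input, C/C₀ ≈ ½·erfc((x−vt)/(2√(Dt))).
vt = 0.070 × 66 = 4.62 m and 2√(Dt) = 2√(0.12 × 66) = 5.628 m.
Argument (x−vt)/(2√(Dt)) = (8.2 − 4.62)/5.628 = 0.6361; ½·erfc(0.6361) = 0.1842.
C = 100 × 0.1842 = 18.4 mg/L.

18.4 mg/L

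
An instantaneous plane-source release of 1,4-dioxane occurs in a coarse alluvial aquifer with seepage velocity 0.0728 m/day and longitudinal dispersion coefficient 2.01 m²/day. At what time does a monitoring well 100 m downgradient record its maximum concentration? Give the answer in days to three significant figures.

1050 days

For the 1D instantaneous-source solution, setting ∂C/∂t = 0 at fixed x gives v²t² + 2Dt − x² = 0, so t = (√(D² + v²x²) − D)/v².
√(D² + v²x²) = √(2.01² + 0.0728² × 100²) = 7.552; v² = 0.00529984.
t = (7.552 − 2.01)/0.00529984 = 1050 days (vs. the pure-advection estimate x/v = 1370 d).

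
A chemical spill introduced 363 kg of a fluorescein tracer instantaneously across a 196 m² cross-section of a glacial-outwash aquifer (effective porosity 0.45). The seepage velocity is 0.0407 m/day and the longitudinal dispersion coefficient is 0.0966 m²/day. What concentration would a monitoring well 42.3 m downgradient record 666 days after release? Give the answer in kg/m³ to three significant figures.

0.0590 kg/m³

For an instantaneous plane source, C(x,t) = M/(n_e·A·√(4πDt)) · exp(−(x−vt)²/(4Dt)), with n_e·A the pore (flow) area.
Plume center vt = 0.0407 × 666 = 27.1062 m, so the well at 42.3 m is 15.1938 m downgradient of the peak.
√(4πDt) = 28.43 m, giving peak height M/(n_e·A·√(4πDt)) = 363/(0.45 × 196 × 28.43) = 0.1448 kg/m³.
(x−vt)²/(4Dt) = (15.1938)²/(4 × 0.0966 × 666) = 0.8971; exp(−0.8971) = 0.4078.
C = 0.1448 × 0.4078 = 0.0590 kg/m³.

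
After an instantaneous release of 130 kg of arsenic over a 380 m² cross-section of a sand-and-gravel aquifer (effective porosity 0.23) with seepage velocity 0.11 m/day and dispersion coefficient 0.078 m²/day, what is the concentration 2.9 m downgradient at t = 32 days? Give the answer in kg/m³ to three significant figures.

0.256 kg/m³

For an instantaneous plane source, C(x,t) = M/(n_e·A·√(4πDt)) · exp(−(x−vt)²/(4Dt)), with n_e·A the pore (flow) area.
Plume center vt = 0.11 × 32 = 3.52 m, so the well at 2.9 m is 0.62 m upgradient of the peak.
√(4πDt) = 5.601 m, giving peak height M/(n_e·A·√(4πDt)) = 130/(0.23 × 380 × 5.601) = 0.2656 kg/m³.
(x−vt)²/(4Dt) = (-0.62)²/(4 × 0.078 × 32) = 0.03850; exp(−0.03850) = 0.9622.
C = 0.2656 × 0.9622 = 0.256 kg/m³.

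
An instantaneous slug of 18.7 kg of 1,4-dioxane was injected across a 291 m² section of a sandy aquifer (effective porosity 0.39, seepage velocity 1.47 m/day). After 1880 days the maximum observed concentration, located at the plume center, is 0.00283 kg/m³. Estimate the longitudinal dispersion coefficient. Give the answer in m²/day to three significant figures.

At the plume center C_max = M/(n_e·A·√(4πDt)), so D = M²/(4πt·(n_e·A·C_max)²).
n_e·A·C_max = 0.39 × 291 × 0.00283 = 0.3212 kg/m.
D = 18.7²/(4π × 1880 × 0.3212²) = 0.143 m²/day.

0.143 m²/day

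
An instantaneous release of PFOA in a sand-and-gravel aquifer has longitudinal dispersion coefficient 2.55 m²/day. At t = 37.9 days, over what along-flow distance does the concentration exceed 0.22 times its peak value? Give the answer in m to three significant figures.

48.4 m

The plume is Gaussian with σ = √(2Dt) = √(2 × 2.55 × 37.9) = 13.90 m.
C/C_peak = exp(−Δx²/(2σ²)) = 0.22 ⇒ Δx = σ·√(−2 ln 0.22) = 13.90 × 1.740 = 24.19 m.
Width = 2Δx = 48.4 m.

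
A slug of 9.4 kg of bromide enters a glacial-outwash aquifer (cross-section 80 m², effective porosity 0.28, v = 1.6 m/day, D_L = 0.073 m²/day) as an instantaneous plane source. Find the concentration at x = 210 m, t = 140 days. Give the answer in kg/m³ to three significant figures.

For an instantaneous plane source, C(x,t) = M/(n_e·A·√(4πDt)) · exp(−(x−vt)²/(4Dt)), with n_e·A the pore (flow) area.
Plume center vt = 1.6 × 140 = 224 m, so the well at 210 m is 14 m upgradient of the peak.
√(4πDt) = 11.33 m, giving peak height M/(n_e·A·√(4πDt)) = 9.4/(0.28 × 80 × 11.33) = 0.03704 kg/m³.
(x−vt)²/(4Dt) = (-14)²/(4 × 0.073 × 140) = 4.795; exp(−4.795) = 0.008271.
C = 0.03704 × 0.008271 = 0.000306 kg/m³.

0.000306 kg/m³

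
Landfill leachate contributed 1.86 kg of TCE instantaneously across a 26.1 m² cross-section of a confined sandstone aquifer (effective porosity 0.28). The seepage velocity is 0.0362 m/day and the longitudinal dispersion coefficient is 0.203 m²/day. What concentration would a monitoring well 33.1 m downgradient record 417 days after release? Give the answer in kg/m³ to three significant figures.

For an instantaneous plane source, C(x,t) = M/(n_e·A·√(4πDt)) · exp(−(x−vt)²/(4Dt)), with n_e·A the pore (flow) area.
Plume center vt = 0.0362 × 417 = 15.0954 m, so the well at 33.1 m is 18.0046 m downgradient of the peak.
√(4πDt) = 32.62 m, giving peak height M/(n_e·A·√(4πDt)) = 1.86/(0.28 × 26.1 × 32.62) = 0.007802 kg/m³.
(x−vt)²/(4Dt) = (18.0046)²/(4 × 0.203 × 417) = 0.9574; exp(−0.9574) = 0.3839.
C = 0.007802 × 0.3839 = 0.00300 kg/m³.

0.00300 kg/m³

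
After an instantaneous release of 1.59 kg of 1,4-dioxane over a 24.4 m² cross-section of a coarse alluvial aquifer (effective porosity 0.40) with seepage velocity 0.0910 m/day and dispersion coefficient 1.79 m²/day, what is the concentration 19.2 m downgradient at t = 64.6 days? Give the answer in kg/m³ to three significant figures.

0.00291 kg/m³

For an instantaneous plane source, C(x,t) = M/(n_e·A·√(4πDt)) · exp(−(x−vt)²/(4Dt)), with n_e·A the pore (flow) area.
Plume center vt = 0.0910 × 64.6 = 5.8786 m, so the well at 19.2 m is 13.3214 m downgradient of the peak.
√(4πDt) = 38.12 m, giving peak height M/(n_e·A·√(4πDt)) = 1.59/(0.40 × 24.4 × 38.12) = 0.004274 kg/m³.
(x−vt)²/(4Dt) = (13.3214)²/(4 × 1.79 × 64.6) = 0.3837; exp(−0.3837) = 0.6813.
C = 0.004274 × 0.6813 = 0.00291 kg/m³.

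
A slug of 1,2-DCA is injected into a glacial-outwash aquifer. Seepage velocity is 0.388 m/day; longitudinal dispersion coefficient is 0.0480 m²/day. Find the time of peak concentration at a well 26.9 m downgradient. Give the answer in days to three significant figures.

69.0 days

For the 1D instantaneous-source solution, setting ∂C/∂t = 0 at fixed x gives v²t² + 2Dt − x² = 0, so t = (√(D² + v²x²) − D)/v².
√(D² + v²x²) = √(0.0480² + 0.388² × 26.9²) = 10.44; v² = 0.150544.
t = (10.44 − 0.0480)/0.150544 = 69.0 days (vs. the pure-advection estimate x/v = 69.3 d).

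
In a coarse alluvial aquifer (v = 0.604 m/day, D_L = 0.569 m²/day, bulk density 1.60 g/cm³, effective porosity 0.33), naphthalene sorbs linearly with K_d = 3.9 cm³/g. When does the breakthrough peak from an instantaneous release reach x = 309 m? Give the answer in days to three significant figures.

Retardation factor R = 1 + ρ_b·K_d/n = 1 + 1.60 × 3.9/0.33 = 19.91.
Sorption retards both mechanisms: v_R = v/R = 0.03034 m/day, D_R = D/R = 0.02858 m²/day.
Peak time from v_R²t² + 2D_R t − x² = 0: t = (√(D_R² + v_R²x²) − D_R)/v_R².
√(D_R² + v_R²x²) = √(0.02858² + 0.03034² × 309²) = 9.375; v_R² = 0.0009205.
t = (9.375 − 0.02858)/0.0009205 = 10200 days.

10200 days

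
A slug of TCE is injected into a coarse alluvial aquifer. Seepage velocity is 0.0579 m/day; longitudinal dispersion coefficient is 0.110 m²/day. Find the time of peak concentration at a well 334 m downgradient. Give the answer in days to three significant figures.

5740 days

For the 1D instantaneous-source solution, setting ∂C/∂t = 0 at fixed x gives v²t² + 2Dt − x² = 0, so t = (√(D² + v²x²) − D)/v².
√(D² + v²x²) = √(0.110² + 0.0579² × 334²) = 19.34; v² = 0.00335241.
t = (19.34 − 0.110)/0.00335241 = 5740 days (vs. the pure-advection estimate x/v = 5770 d).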